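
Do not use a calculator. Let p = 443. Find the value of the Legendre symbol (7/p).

Euler's criterion: (7/443) ≡ 7^221 (mod 443).
7^2 ≡ 49 (mod 443)
7^4 ≡ 186 (mod 443)
7^8 ≡ 42 (mod 443)
7^16 ≡ 435 (mod 443)
7^32 ≡ 64 (mod 443)
7^64 ≡ 109 (mod 443)
7^128 ≡ 363 (mod 443)
7^221 = 7^(128+64+16+8+4+1) ≡ 442 (mod 443).
Result is 442 ≡ −1, so (7/443) = −1.

-1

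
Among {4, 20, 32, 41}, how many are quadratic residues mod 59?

(4/59) = +1 → QR.
(20/59) = +1 → QR.
(32/59) = -1 → non-residue.
(41/59) = +1 → QR.
Total quadratic residues among the 4: 3.

3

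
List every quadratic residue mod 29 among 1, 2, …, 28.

Square k = 1,…,14 (k and 29−k give the same square):
1²=1, 2²=4, 3²=9, 4²=16, 5²=25, 6²≡7, 7²≡20, 8²≡6, 9²≡23, 10²≡13, 11²≡5, 12²≡28, 13²≡24, 14²≡22 (mod 29).
So the quadratic residues mod 29 are {1, 4, 5, 6, 7, 9, 13, 16, 20, 22, 23, 24, 25, 28}.

1, 4, 5, 6, 7, 9, 13, 16, 20, 22, 23, 24, 25, 28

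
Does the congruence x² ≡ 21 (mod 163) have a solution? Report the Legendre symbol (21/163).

1

Euler's criterion: (21/163) ≡ 21^81 (mod 163).
21^2 ≡ 115 (mod 163)
21^4 ≡ 22 (mod 163)
21^8 ≡ 158 (mod 163)
21^16 ≡ 25 (mod 163)
21^32 ≡ 136 (mod 163)
21^64 ≡ 77 (mod 163)
21^81 = 21^(64+16+1) ≡ 1 (mod 163).
Result is 1, so (21/163) = 1.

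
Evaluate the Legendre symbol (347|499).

-1

Reciprocity: 347 ≡ 3 and 499 ≡ 3 (mod 4), so (347/499) = −(499/347).
Reduce top mod 347: now compute (152/347).
Pull out 2^3: since 347 ≡ 3 (mod 8), (2/347) = -1, so (2/347)^3 = -1.
Reciprocity: 19 ≡ 3 and 347 ≡ 3 (mod 4), so (19/347) = −(347/19).
Reduce top mod 19: now compute (5/19).
Reciprocity: 5 ≡ 1 and 19 ≡ 3 (mod 4), so (5/19) = +(19/5).
Reduce top mod 5: now compute (4/5).
Pull out 2^2: since 5 ≡ 5 (mod 8), (2/5) = -1, so (2/5)^2 = +1.
Reached (1/5) = 1. Collecting the sign flips along the way, the symbol is -1.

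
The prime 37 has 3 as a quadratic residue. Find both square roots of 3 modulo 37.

15, 22

37 ≡ 1 (mod 4), so we find a root by search.
Trying successive values, 15² = 225 ≡ 3 (mod 37). The other root is 37 − 15 = 22.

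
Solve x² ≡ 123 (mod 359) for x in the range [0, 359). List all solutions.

29, 330

Since 359 ≡ 3 (mod 4), a square root of 123 is 123^((359+1)/4) = 123^90 mod 359.
Repeated squaring: 123^2≡51, 123^4≡88, 123^8≡205, 123^16≡22, 123^32≡125, 123^64≡188 (mod 359).
123^90 = 123^(64+16+8+2) ≡ 330 (mod 359).
Check: 330² = 108900 ≡ 123 (mod 359). The two roots are 29 and 330.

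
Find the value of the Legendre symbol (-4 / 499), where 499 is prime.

-1

Euler's criterion: (-4/499) ≡ 495^249 (mod 499).
495^2 ≡ 16 (mod 499)
495^4 ≡ 256 (mod 499)
495^8 ≡ 167 (mod 499)
495^16 ≡ 444 (mod 499)
495^32 ≡ 31 (mod 499)
495^64 ≡ 462 (mod 499)
495^128 ≡ 371 (mod 499)
495^249 = 495^(128+64+32+16+8+1) ≡ 498 (mod 499).
Result is 498 ≡ −1, so (-4/499) = −1.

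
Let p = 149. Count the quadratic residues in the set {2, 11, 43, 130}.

1

(2/149) = -1 → non-residue.
(11/149) = -1 → non-residue.
(43/149) = -1 → non-residue.
(130/149) = +1 → QR.
Total quadratic residues among the 4: 1.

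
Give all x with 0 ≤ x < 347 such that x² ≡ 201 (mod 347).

Since 347 ≡ 3 (mod 4), a square root of 201 is 201^((347+1)/4) = 201^87 mod 347.
Repeated squaring: 201^2≡149, 201^4≡340, 201^8≡49, 201^16≡319, 201^32≡90, 201^64≡119 (mod 347).
201^87 = 201^(64+16+4+2+1) ≡ 44 (mod 347).
Check: 44² = 1936 ≡ 201 (mod 347). The two roots are 44 and 303.

44, 303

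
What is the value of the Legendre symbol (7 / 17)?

Reciprocity: 7 ≡ 3 and 17 ≡ 1 (mod 4), so (7/17) = +(17/7).
Reduce top mod 7: now compute (3/7).
Reciprocity: 3 ≡ 3 and 7 ≡ 3 (mod 4), so (3/7) = −(7/3).
Reduce top mod 3: now compute (1/3).
Reached (1/3) = 1. Collecting the sign flips along the way, the symbol is -1.

-1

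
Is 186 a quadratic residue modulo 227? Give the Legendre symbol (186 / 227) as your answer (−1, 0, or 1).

1

Pull out 2: since 227 ≡ 3 (mod 8), (2/227) = -1.
Reciprocity: 93 ≡ 1 and 227 ≡ 3 (mod 4), so (93/227) = +(227/93).
Reduce top mod 93: now compute (41/93).
Reciprocity: 41 ≡ 1 and 93 ≡ 1 (mod 4), so (41/93) = +(93/41).
Reduce top mod 41: now compute (11/41).
Reciprocity: 11 ≡ 3 and 41 ≡ 1 (mod 4), so (11/41) = +(41/11).
Reduce top mod 11: now compute (8/11).
Pull out 2^3: since 11 ≡ 3 (mod 8), (2/11) = -1, so (2/11)^3 = -1.
Reached (1/11) = 1. Collecting the sign flips along the way, the symbol is +1.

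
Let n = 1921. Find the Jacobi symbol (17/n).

0

Reciprocity: 17 ≡ 1 and 1921 ≡ 1 (mod 4), so (17/1921) = +(1921/17).
Reduce top mod 17: now compute (0/17).
Top reduces to 0: gcd > 1, so the symbol is 0.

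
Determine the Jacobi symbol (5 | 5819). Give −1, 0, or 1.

1

Reciprocity: 5 ≡ 1 and 5819 ≡ 3 (mod 4), so (5/5819) = +(5819/5).
Reduce top mod 5: now compute (4/5).
Pull out 2^2: since 5 ≡ 5 (mod 8), (2/5) = -1, so (2/5)^2 = +1.
Reached (1/5) = 1. Collecting the sign flips along the way, the symbol is +1.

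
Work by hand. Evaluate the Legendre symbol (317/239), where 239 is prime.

-1

First reduce: 317 ≡ 78 (mod 239).
Pull out 2: since 239 ≡ 7 (mod 8), (2/239) = +1.
Reciprocity: 39 ≡ 3 and 239 ≡ 3 (mod 4), so (39/239) = −(239/39).
Reduce top mod 39: now compute (5/39).
Reciprocity: 5 ≡ 1 and 39 ≡ 3 (mod 4), so (5/39) = +(39/5).
Reduce top mod 5: now compute (4/5).
Pull out 2^2: since 5 ≡ 5 (mod 8), (2/5) = -1, so (2/5)^2 = +1.
Reached (1/5) = 1. Collecting the sign flips along the way, the symbol is -1.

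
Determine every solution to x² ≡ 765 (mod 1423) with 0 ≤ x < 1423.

Since 1423 ≡ 3 (mod 4), a square root of 765 is 765^((1423+1)/4) = 765^356 mod 1423.
Repeated squaring: 765^2≡372, 765^4≡353, 765^8≡808, 765^16≡1130, 765^32≡469, 765^64≡819, 765^128≡528, 765^256≡1299 (mod 1423).
765^356 = 765^(256+64+32+4) ≡ 393 (mod 1423).
Check: 393² = 154449 ≡ 765 (mod 1423). The two roots are 393 and 1030.

393, 1030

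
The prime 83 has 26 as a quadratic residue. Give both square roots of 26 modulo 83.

Since 83 ≡ 3 (mod 4), a square root of 26 is 26^((83+1)/4) = 26^21 mod 83.
Repeated squaring: 26^2≡12, 26^4≡61, 26^8≡69, 26^16≡30 (mod 83).
26^21 = 26^(16+4+1) ≡ 21 (mod 83).
Check: 21² = 441 ≡ 26 (mod 83). The two roots are 21 and 62.

21, 62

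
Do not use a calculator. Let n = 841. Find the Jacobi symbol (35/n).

Reciprocity: 35 ≡ 3 and 841 ≡ 1 (mod 4), so (35/841) = +(841/35).
Reduce top mod 35: now compute (1/35).
Reached (1/35) = 1. Collecting the sign flips along the way, the symbol is +1.

1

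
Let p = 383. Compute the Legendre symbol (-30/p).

1

First reduce: -30 ≡ 353 (mod 383).
Reciprocity: 353 ≡ 1 and 383 ≡ 3 (mod 4), so (353/383) = +(383/353).
Reduce top mod 353: now compute (30/353).
Pull out 2: since 353 ≡ 1 (mod 8), (2/353) = +1.
Reciprocity: 15 ≡ 3 and 353 ≡ 1 (mod 4), so (15/353) = +(353/15).
Reduce top mod 15: now compute (8/15).
Pull out 2^3: since 15 ≡ 7 (mod 8), (2/15) = +1, so (2/15)^3 = +1.
Reached (1/15) = 1. Collecting the sign flips along the way, the symbol is +1.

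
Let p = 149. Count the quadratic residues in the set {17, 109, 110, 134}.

2

(17/149) = +1 → QR.
(109/149) = -1 → non-residue.
(110/149) = +1 → QR.
(134/149) = -1 → non-residue.
Total quadratic residues among the 4: 2.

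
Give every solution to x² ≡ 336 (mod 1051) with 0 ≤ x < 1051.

260, 791

Since 1051 ≡ 3 (mod 4), a square root of 336 is 336^((1051+1)/4) = 336^263 mod 1051.
Repeated squaring: 336^2≡439, 336^4≡388, 336^8≡251, 336^16≡992, 336^32≡328, 336^64≡382, 336^128≡886, 336^256≡950 (mod 1051).
336^263 = 336^(256+4+2+1) ≡ 791 (mod 1051).
Check: 791² = 625681 ≡ 336 (mod 1051). The two roots are 260 and 791.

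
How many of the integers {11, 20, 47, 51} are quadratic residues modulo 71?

(11/71) = -1 → non-residue.
(20/71) = +1 → QR.
(47/71) = -1 → non-residue.
(51/71) = -1 → non-residue.
Total quadratic residues among the 4: 1.

1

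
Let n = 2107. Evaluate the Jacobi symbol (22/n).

-1

Pull out 2: since 2107 ≡ 3 (mod 8), (2/2107) = -1.
Reciprocity: 11 ≡ 3 and 2107 ≡ 3 (mod 4), so (11/2107) = −(2107/11).
Reduce top mod 11: now compute (6/11).
Pull out 2: since 11 ≡ 3 (mod 8), (2/11) = -1.
Reciprocity: 3 ≡ 3 and 11 ≡ 3 (mod 4), so (3/11) = −(11/3).
Reduce top mod 3: now compute (2/3).
Pull out 2: since 3 ≡ 3 (mod 8), (2/3) = -1.
Reached (1/3) = 1. Collecting the sign flips along the way, the symbol is -1.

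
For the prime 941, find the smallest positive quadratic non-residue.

(2/941) = −1, so 2 is the smallest positive non-residue mod 941.

2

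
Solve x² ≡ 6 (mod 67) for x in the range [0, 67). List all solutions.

Since 67 ≡ 3 (mod 4), a square root of 6 is 6^((67+1)/4) = 6^17 mod 67.
Repeated squaring: 6^2≡36, 6^4≡23, 6^8≡60, 6^16≡49 (mod 67).
6^17 = 6^(16+1) ≡ 26 (mod 67).
Check: 26² = 676 ≡ 6 (mod 67). The two roots are 26 and 41.

26, 41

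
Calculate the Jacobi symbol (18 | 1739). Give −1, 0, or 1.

Pull out 2: since 1739 ≡ 3 (mod 8), (2/1739) = -1.
Reciprocity: 9 ≡ 1 and 1739 ≡ 3 (mod 4), so (9/1739) = +(1739/9).
Reduce top mod 9: now compute (2/9).
Pull out 2: since 9 ≡ 1 (mod 8), (2/9) = +1.
Reached (1/9) = 1. Collecting the sign flips along the way, the symbol is -1.

-1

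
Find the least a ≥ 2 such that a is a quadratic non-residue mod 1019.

(2/1019) = −1, so 2 is the smallest positive non-residue mod 1019.

2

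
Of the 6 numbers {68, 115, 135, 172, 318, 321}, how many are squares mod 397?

3

(68/397) = -1 → non-residue.
(115/397) = -1 → non-residue.
(135/397) = -1 → non-residue.
(172/397) = +1 → QR.
(318/397) = +1 → QR.
(321/397) = +1 → QR.
Total quadratic residues among the 6: 3.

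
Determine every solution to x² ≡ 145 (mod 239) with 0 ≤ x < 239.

63, 176

Since 239 ≡ 3 (mod 4), a square root of 145 is 145^((239+1)/4) = 145^60 mod 239.
Repeated squaring: 145^2≡232, 145^4≡49, 145^8≡11, 145^16≡121, 145^32≡62 (mod 239).
145^60 = 145^(32+16+8+4) ≡ 176 (mod 239).
Check: 176² = 30976 ≡ 145 (mod 239). The two roots are 63 and 176.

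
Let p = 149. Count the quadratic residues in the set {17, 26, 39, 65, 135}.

3

(17/149) = +1 → QR.
(26/149) = +1 → QR.
(39/149) = +1 → QR.
(65/149) = -1 → non-residue.
(135/149) = -1 → non-residue.
Total quadratic residues among the 5: 3.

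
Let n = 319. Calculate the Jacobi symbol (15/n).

Reciprocity: 15 ≡ 3 and 319 ≡ 3 (mod 4), so (15/319) = −(319/15).
Reduce top mod 15: now compute (4/15).
Pull out 2^2: since 15 ≡ 7 (mod 8), (2/15) = +1, so (2/15)^2 = +1.
Reached (1/15) = 1. Collecting the sign flips along the way, the symbol is -1.

-1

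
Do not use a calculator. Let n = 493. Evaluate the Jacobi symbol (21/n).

-1

Reciprocity: 21 ≡ 1 and 493 ≡ 1 (mod 4), so (21/493) = +(493/21).
Reduce top mod 21: now compute (10/21).
Pull out 2: since 21 ≡ 5 (mod 8), (2/21) = -1.
Reciprocity: 5 ≡ 1 and 21 ≡ 1 (mod 4), so (5/21) = +(21/5).
Reduce top mod 5: now compute (1/5).
Reached (1/5) = 1. Collecting the sign flips along the way, the symbol is -1.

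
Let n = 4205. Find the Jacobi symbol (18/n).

-1

Pull out 2: since 4205 ≡ 5 (mod 8), (2/4205) = -1.
Reciprocity: 9 ≡ 1 and 4205 ≡ 1 (mod 4), so (9/4205) = +(4205/9).
Reduce top mod 9: now compute (2/9).
Pull out 2: since 9 ≡ 1 (mod 8), (2/9) = +1.
Reached (1/9) = 1. Collecting the sign flips along the way, the symbol is -1.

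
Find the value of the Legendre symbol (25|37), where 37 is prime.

Reciprocity: 25 ≡ 1 and 37 ≡ 1 (mod 4), so (25/37) = +(37/25).
Reduce top mod 25: now compute (12/25).
Pull out 2^2: since 25 ≡ 1 (mod 8), (2/25) = +1, so (2/25)^2 = +1.
Reciprocity: 3 ≡ 3 and 25 ≡ 1 (mod 4), so (3/25) = +(25/3).
Reduce top mod 3: now compute (1/3).
Reached (1/3) = 1. Collecting the sign flips along the way, the symbol is +1.

1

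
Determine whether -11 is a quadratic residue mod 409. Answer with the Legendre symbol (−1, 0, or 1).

First reduce: -11 ≡ 398 (mod 409).
Pull out 2: since 409 ≡ 1 (mod 8), (2/409) = +1.
Reciprocity: 199 ≡ 3 and 409 ≡ 1 (mod 4), so (199/409) = +(409/199).
Reduce top mod 199: now compute (11/199).
Reciprocity: 11 ≡ 3 and 199 ≡ 3 (mod 4), so (11/199) = −(199/11).
Reduce top mod 11: now compute (1/11).
Reached (1/11) = 1. Collecting the sign flips along the way, the symbol is -1.

-1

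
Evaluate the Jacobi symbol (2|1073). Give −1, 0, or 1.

1

Pull out 2: since 1073 ≡ 1 (mod 8), (2/1073) = +1.
Reached (1/1073) = 1. Collecting the sign flips along the way, the symbol is +1.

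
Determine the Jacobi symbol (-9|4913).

First reduce: -9 ≡ 4904 (mod 4913).
Pull out 2^3: since 4913 ≡ 1 (mod 8), (2/4913) = +1, so (2/4913)^3 = +1.
Reciprocity: 613 ≡ 1 and 4913 ≡ 1 (mod 4), so (613/4913) = +(4913/613).
Reduce top mod 613: now compute (9/613).
Reciprocity: 9 ≡ 1 and 613 ≡ 1 (mod 4), so (9/613) = +(613/9).
Reduce top mod 9: now compute (1/9).
Reached (1/9) = 1. Collecting the sign flips along the way, the symbol is +1.

1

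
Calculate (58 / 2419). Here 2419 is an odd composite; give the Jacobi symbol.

1

Pull out 2: since 2419 ≡ 3 (mod 8), (2/2419) = -1.
Reciprocity: 29 ≡ 1 and 2419 ≡ 3 (mod 4), so (29/2419) = +(2419/29).
Reduce top mod 29: now compute (12/29).
Pull out 2^2: since 29 ≡ 5 (mod 8), (2/29) = -1, so (2/29)^2 = +1.
Reciprocity: 3 ≡ 3 and 29 ≡ 1 (mod 4), so (3/29) = +(29/3).
Reduce top mod 3: now compute (2/3).
Pull out 2: since 3 ≡ 3 (mod 8), (2/3) = -1.
Reached (1/3) = 1. Collecting the sign flips along the way, the symbol is +1.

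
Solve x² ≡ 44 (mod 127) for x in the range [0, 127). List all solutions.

Since 127 ≡ 3 (mod 4), a square root of 44 is 44^((127+1)/4) = 44^32 mod 127.
Repeated squaring: 44^2≡31, 44^4≡72, 44^8≡104, 44^16≡21, 44^32≡60 (mod 127).
44^32 = 44^(32) ≡ 60 (mod 127).
Check: 60² = 3600 ≡ 44 (mod 127). The two roots are 60 and 67.

60, 67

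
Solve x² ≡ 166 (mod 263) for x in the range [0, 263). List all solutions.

70, 193

Since 263 ≡ 3 (mod 4), a square root of 166 is 166^((263+1)/4) = 166^66 mod 263.
Repeated squaring: 166^2≡204, 166^4≡62, 166^8≡162, 166^16≡207, 166^32≡243, 166^64≡137 (mod 263).
166^66 = 166^(64+2) ≡ 70 (mod 263).
Check: 70² = 4900 ≡ 166 (mod 263). The two roots are 70 and 193.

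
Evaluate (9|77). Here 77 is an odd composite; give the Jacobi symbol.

1

Reciprocity: 9 ≡ 1 and 77 ≡ 1 (mod 4), so (9/77) = +(77/9).
Reduce top mod 9: now compute (5/9).
Reciprocity: 5 ≡ 1 and 9 ≡ 1 (mod 4), so (5/9) = +(9/5).
Reduce top mod 5: now compute (4/5).
Pull out 2^2: since 5 ≡ 5 (mod 8), (2/5) = -1, so (2/5)^2 = +1.
Reached (1/5) = 1. Collecting the sign flips along the way, the symbol is +1.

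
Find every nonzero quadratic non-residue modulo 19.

Square k = 1,…,9 (k and 19−k give the same square):
1²=1, 2²=4, 3²=9, 4²=16, 5²≡6, 6²≡17, 7²≡11, 8²≡7, 9²≡5 (mod 19).
The residues are {1, 4, 5, 6, 7, 9, 11, 16, 17}; the non-residues are the remaining 9 nonzero classes.

2 3 8 10 12 13 14 15 18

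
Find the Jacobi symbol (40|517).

Pull out 2^3: since 517 ≡ 5 (mod 8), (2/517) = -1, so (2/517)^3 = -1.
Reciprocity: 5 ≡ 1 and 517 ≡ 1 (mod 4), so (5/517) = +(517/5).
Reduce top mod 5: now compute (2/5).
Pull out 2: since 5 ≡ 5 (mod 8), (2/5) = -1.
Reached (1/5) = 1. Collecting the sign flips along the way, the symbol is +1.

1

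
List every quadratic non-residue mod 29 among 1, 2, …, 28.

2 3 8 10 11 12 14 15 17 18 19 21 26 27

Square k = 1,…,14 (k and 29−k give the same square):
1²=1, 2²=4, 3²=9, 4²=16, 5²=25, 6²≡7, 7²≡20, 8²≡6, 9²≡23, 10²≡13, 11²≡5, 12²≡28, 13²≡24, 14²≡22 (mod 29).
The residues are {1, 4, 5, 6, 7, 9, 13, 16, 20, 22, 23, 24, 25, 28}; the non-residues are the remaining 14 nonzero classes.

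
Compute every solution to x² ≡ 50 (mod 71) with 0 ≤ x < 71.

Since 71 ≡ 3 (mod 4), a square root of 50 is 50^((71+1)/4) = 50^18 mod 71.
Repeated squaring: 50^2≡15, 50^4≡12, 50^8≡2, 50^16≡4 (mod 71).
50^18 = 50^(16+2) ≡ 60 (mod 71).
Check: 60² = 3600 ≡ 50 (mod 71). The two roots are 11 and 60.

11, 60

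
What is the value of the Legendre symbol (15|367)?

1

Reciprocity: 15 ≡ 3 and 367 ≡ 3 (mod 4), so (15/367) = −(367/15).
Reduce top mod 15: now compute (7/15).
Reciprocity: 7 ≡ 3 and 15 ≡ 3 (mod 4), so (7/15) = −(15/7).
Reduce top mod 7: now compute (1/7).
Reached (1/7) = 1. Collecting the sign flips along the way, the symbol is +1.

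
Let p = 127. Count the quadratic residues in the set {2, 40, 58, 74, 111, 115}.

(2/127) = +1 → QR.
(40/127) = -1 → non-residue.
(58/127) = -1 → non-residue.
(74/127) = +1 → QR.
(111/127) = -1 → non-residue.
(115/127) = +1 → QR.
Total quadratic residues among the 6: 3.

3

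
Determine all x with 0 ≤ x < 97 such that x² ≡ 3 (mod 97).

10, 87

97 ≡ 1 (mod 4), so we find a root by search.
Trying successive values, 10² = 100 ≡ 3 (mod 97). The other root is 97 − 10 = 87.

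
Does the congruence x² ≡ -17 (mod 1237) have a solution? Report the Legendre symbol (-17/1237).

First reduce: -17 ≡ 1220 (mod 1237).
Pull out 2^2: since 1237 ≡ 5 (mod 8), (2/1237) = -1, so (2/1237)^2 = +1.
Reciprocity: 305 ≡ 1 and 1237 ≡ 1 (mod 4), so (305/1237) = +(1237/305).
Reduce top mod 305: now compute (17/305).
Reciprocity: 17 ≡ 1 and 305 ≡ 1 (mod 4), so (17/305) = +(305/17).
Reduce top mod 17: now compute (16/17).
Pull out 2^4: since 17 ≡ 1 (mod 8), (2/17) = +1, so (2/17)^4 = +1.
Reached (1/17) = 1. Collecting the sign flips along the way, the symbol is +1.

1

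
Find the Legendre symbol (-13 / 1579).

1

First reduce: -13 ≡ 1566 (mod 1579).
Pull out 2: since 1579 ≡ 3 (mod 8), (2/1579) = -1.
Reciprocity: 783 ≡ 3 and 1579 ≡ 3 (mod 4), so (783/1579) = −(1579/783).
Reduce top mod 783: now compute (13/783).
Reciprocity: 13 ≡ 1 and 783 ≡ 3 (mod 4), so (13/783) = +(783/13).
Reduce top mod 13: now compute (3/13).
Reciprocity: 3 ≡ 3 and 13 ≡ 1 (mod 4), so (3/13) = +(13/3).
Reduce top mod 3: now compute (1/3).
Reached (1/3) = 1. Collecting the sign flips along the way, the symbol is +1.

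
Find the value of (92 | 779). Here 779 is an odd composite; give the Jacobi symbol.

Pull out 2^2: since 779 ≡ 3 (mod 8), (2/779) = -1, so (2/779)^2 = +1.
Reciprocity: 23 ≡ 3 and 779 ≡ 3 (mod 4), so (23/779) = −(779/23).
Reduce top mod 23: now compute (20/23).
Pull out 2^2: since 23 ≡ 7 (mod 8), (2/23) = +1, so (2/23)^2 = +1.
Reciprocity: 5 ≡ 1 and 23 ≡ 3 (mod 4), so (5/23) = +(23/5).
Reduce top mod 5: now compute (3/5).
Reciprocity: 3 ≡ 3 and 5 ≡ 1 (mod 4), so (3/5) = +(5/3).
Reduce top mod 3: now compute (2/3).
Pull out 2: since 3 ≡ 3 (mod 8), (2/3) = -1.
Reached (1/3) = 1. Collecting the sign flips along the way, the symbol is +1.

1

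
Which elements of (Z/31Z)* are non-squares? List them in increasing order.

Square k = 1,…,15 (k and 31−k give the same square):
1²=1, 2²=4, 3²=9, 4²=16, 5²=25, 6²≡5, 7²≡18, 8²≡2, 9²≡19, 10²≡7, 11²≡28, 12²≡20, 13²≡14, 14²≡10, 15²≡8 (mod 31).
The residues are {1, 2, 4, 5, 7, 8, 9, 10, 14, 16, 18, 19, 20, 25, 28}; the non-residues are the remaining 15 nonzero classes.

3,6,11,12,13,15,17,21,22,23,24,26,27,29,30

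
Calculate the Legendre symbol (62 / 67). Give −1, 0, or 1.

Euler's criterion: (62/67) ≡ 62^33 (mod 67).
62^2 ≡ 25 (mod 67)
62^4 ≡ 22 (mod 67)
62^8 ≡ 15 (mod 67)
62^16 ≡ 24 (mod 67)
62^32 ≡ 40 (mod 67)
62^33 = 62^(32+1) ≡ 1 (mod 67).
Result is 1, so (62/67) = 1.

1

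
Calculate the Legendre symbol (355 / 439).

Reciprocity: 355 ≡ 3 and 439 ≡ 3 (mod 4), so (355/439) = −(439/355).
Reduce top mod 355: now compute (84/355).
Pull out 2^2: since 355 ≡ 3 (mod 8), (2/355) = -1, so (2/355)^2 = +1.
Reciprocity: 21 ≡ 1 and 355 ≡ 3 (mod 4), so (21/355) = +(355/21).
Reduce top mod 21: now compute (19/21).
Reciprocity: 19 ≡ 3 and 21 ≡ 1 (mod 4), so (19/21) = +(21/19).
Reduce top mod 19: now compute (2/19).
Pull out 2: since 19 ≡ 3 (mod 8), (2/19) = -1.
Reached (1/19) = 1. Collecting the sign flips along the way, the symbol is +1.

1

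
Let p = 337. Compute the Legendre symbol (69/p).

-1

Euler's criterion: (69/337) ≡ 69^168 (mod 337).
69^2 ≡ 43 (mod 337)
69^4 ≡ 164 (mod 337)
69^8 ≡ 273 (mod 337)
69^16 ≡ 52 (mod 337)
69^32 ≡ 8 (mod 337)
69^64 ≡ 64 (mod 337)
69^128 ≡ 52 (mod 337)
69^168 = 69^(128+32+8) ≡ 336 (mod 337).
Result is 336 ≡ −1, so (69/337) = −1.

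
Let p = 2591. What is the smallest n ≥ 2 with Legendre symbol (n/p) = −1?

(2/2591) = +1, so 2 is a residue.
(3/2591) = +1, so 3 is a residue.
(4/2591) = +1, so 4 is a residue.
(5/2591) = +1, so 5 is a residue.
(6/2591) = +1, so 6 is a residue.
(7/2591) = −1, so 7 is the smallest positive non-residue mod 2591.

7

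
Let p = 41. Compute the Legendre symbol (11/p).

-1

Reciprocity: 11 ≡ 3 and 41 ≡ 1 (mod 4), so (11/41) = +(41/11).
Reduce top mod 11: now compute (8/11).
Pull out 2^3: since 11 ≡ 3 (mod 8), (2/11) = -1, so (2/11)^3 = -1.
Reached (1/11) = 1. Collecting the sign flips along the way, the symbol is -1.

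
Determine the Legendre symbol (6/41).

Euler's criterion: (6/41) ≡ 6^20 (mod 41).
6^2 ≡ 36 (mod 41)
6^4 ≡ 25 (mod 41)
6^8 ≡ 10 (mod 41)
6^16 ≡ 18 (mod 41)
6^20 = 6^(16+4) ≡ 40 (mod 41).
Result is 40 ≡ −1, so (6/41) = −1.

-1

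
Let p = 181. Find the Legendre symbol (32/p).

-1

Pull out 2^5: since 181 ≡ 5 (mod 8), (2/181) = -1, so (2/181)^5 = -1.
Reached (1/181) = 1. Collecting the sign flips along the way, the symbol is -1.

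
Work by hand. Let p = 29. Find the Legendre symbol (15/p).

Reciprocity: 15 ≡ 3 and 29 ≡ 1 (mod 4), so (15/29) = +(29/15).
Reduce top mod 15: now compute (14/15).
Pull out 2: since 15 ≡ 7 (mod 8), (2/15) = +1.
Reciprocity: 7 ≡ 3 and 15 ≡ 3 (mod 4), so (7/15) = −(15/7).
Reduce top mod 7: now compute (1/7).
Reached (1/7) = 1. Collecting the sign flips along the way, the symbol is -1.

-1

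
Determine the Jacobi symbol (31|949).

Reciprocity: 31 ≡ 3 and 949 ≡ 1 (mod 4), so (31/949) = +(949/31).
Reduce top mod 31: now compute (19/31).
Reciprocity: 19 ≡ 3 and 31 ≡ 3 (mod 4), so (19/31) = −(31/19).
Reduce top mod 19: now compute (12/19).
Pull out 2^2: since 19 ≡ 3 (mod 8), (2/19) = -1, so (2/19)^2 = +1.
Reciprocity: 3 ≡ 3 and 19 ≡ 3 (mod 4), so (3/19) = −(19/3).
Reduce top mod 3: now compute (1/3).
Reached (1/3) = 1. Collecting the sign flips along the way, the symbol is +1.

1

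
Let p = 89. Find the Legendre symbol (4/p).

1

Pull out 2^2: since 89 ≡ 1 (mod 8), (2/89) = +1, so (2/89)^2 = +1.
Reached (1/89) = 1. Collecting the sign flips along the way, the symbol is +1.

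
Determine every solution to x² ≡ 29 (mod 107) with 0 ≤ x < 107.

Since 107 ≡ 3 (mod 4), a square root of 29 is 29^((107+1)/4) = 29^27 mod 107.
Repeated squaring: 29^2≡92, 29^4≡11, 29^8≡14, 29^16≡89 (mod 107).
29^27 = 29^(16+8+2+1) ≡ 52 (mod 107).
Check: 52² = 2704 ≡ 29 (mod 107). The two roots are 52 and 55.

52, 55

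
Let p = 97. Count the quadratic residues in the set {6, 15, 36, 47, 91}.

4

(6/97) = +1 → QR.
(15/97) = -1 → non-residue.
(36/97) = +1 → QR.
(47/97) = +1 → QR.
(91/97) = +1 → QR.
Total quadratic residues among the 5: 4.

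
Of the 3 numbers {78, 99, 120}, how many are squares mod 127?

(78/127) = -1 → non-residue.
(99/127) = +1 → QR.
(120/127) = +1 → QR.
Total quadratic residues among the 3: 2.

2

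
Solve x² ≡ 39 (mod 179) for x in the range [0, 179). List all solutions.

24, 155

Since 179 ≡ 3 (mod 4), a square root of 39 is 39^((179+1)/4) = 39^45 mod 179.
Repeated squaring: 39^2≡89, 39^4≡45, 39^8≡56, 39^16≡93, 39^32≡57 (mod 179).
39^45 = 39^(32+8+4+1) ≡ 155 (mod 179).
Check: 155² = 24025 ≡ 39 (mod 179). The two roots are 24 and 155.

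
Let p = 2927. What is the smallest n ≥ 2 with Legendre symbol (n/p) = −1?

(2/2927) = +1, so 2 is a residue.
(3/2927) = +1, so 3 is a residue.
(4/2927) = +1, so 4 is a residue.
(5/2927) = −1, so 5 is the smallest positive non-residue mod 2927.

5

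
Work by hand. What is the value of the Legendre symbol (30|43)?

Euler's criterion: (30/43) ≡ 30^21 (mod 43).
30^2 ≡ 40 (mod 43)
30^4 ≡ 9 (mod 43)
30^8 ≡ 38 (mod 43)
30^16 ≡ 25 (mod 43)
30^21 = 30^(16+4+1) ≡ 42 (mod 43).
Result is 42 ≡ −1, so (30/43) = −1.

-1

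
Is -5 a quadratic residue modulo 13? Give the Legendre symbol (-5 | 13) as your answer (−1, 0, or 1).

First reduce: -5 ≡ 8 (mod 13).
Pull out 2^3: since 13 ≡ 5 (mod 8), (2/13) = -1, so (2/13)^3 = -1.
Reached (1/13) = 1. Collecting the sign flips along the way, the symbol is -1.

-1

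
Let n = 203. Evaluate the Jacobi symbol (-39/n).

First reduce: -39 ≡ 164 (mod 203).
Pull out 2^2: since 203 ≡ 3 (mod 8), (2/203) = -1, so (2/203)^2 = +1.
Reciprocity: 41 ≡ 1 and 203 ≡ 3 (mod 4), so (41/203) = +(203/41).
Reduce top mod 41: now compute (39/41).
Reciprocity: 39 ≡ 3 and 41 ≡ 1 (mod 4), so (39/41) = +(41/39).
Reduce top mod 39: now compute (2/39).
Pull out 2: since 39 ≡ 7 (mod 8), (2/39) = +1.
Reached (1/39) = 1. Collecting the sign flips along the way, the symbol is +1.

1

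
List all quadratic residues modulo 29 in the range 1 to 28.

1,4,5,6,7,9,13,16,20,22,23,24,25,28

Square k = 1,…,14 (k and 29−k give the same square):
1²=1, 2²=4, 3²=9, 4²=16, 5²=25, 6²≡7, 7²≡20, 8²≡6, 9²≡23, 10²≡13, 11²≡5, 12²≡28, 13²≡24, 14²≡22 (mod 29).
So the quadratic residues mod 29 are {1, 4, 5, 6, 7, 9, 13, 16, 20, 22, 23, 24, 25, 28}.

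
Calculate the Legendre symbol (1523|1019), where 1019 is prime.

First reduce: 1523 ≡ 504 (mod 1019).
Pull out 2^3: since 1019 ≡ 3 (mod 8), (2/1019) = -1, so (2/1019)^3 = -1.
Reciprocity: 63 ≡ 3 and 1019 ≡ 3 (mod 4), so (63/1019) = −(1019/63).
Reduce top mod 63: now compute (11/63).
Reciprocity: 11 ≡ 3 and 63 ≡ 3 (mod 4), so (11/63) = −(63/11).
Reduce top mod 11: now compute (8/11).
Pull out 2^3: since 11 ≡ 3 (mod 8), (2/11) = -1, so (2/11)^3 = -1.
Reached (1/11) = 1. Collecting the sign flips along the way, the symbol is +1.

1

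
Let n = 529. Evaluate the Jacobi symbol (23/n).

0

Reciprocity: 23 ≡ 3 and 529 ≡ 1 (mod 4), so (23/529) = +(529/23).
Reduce top mod 23: now compute (0/23).
Top reduces to 0: gcd > 1, so the symbol is 0.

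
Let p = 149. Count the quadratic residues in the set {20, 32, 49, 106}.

2

(20/149) = +1 → QR.
(32/149) = -1 → non-residue.
(49/149) = +1 → QR.
(106/149) = -1 → non-residue.
Total quadratic residues among the 4: 2.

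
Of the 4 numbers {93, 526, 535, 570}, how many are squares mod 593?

(93/593) = -1 → non-residue.
(526/593) = -1 → non-residue.
(535/593) = +1 → QR.
(570/593) = +1 → QR.
Total quadratic residues among the 4: 2.

2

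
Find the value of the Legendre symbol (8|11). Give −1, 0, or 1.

Pull out 2^3: since 11 ≡ 3 (mod 8), (2/11) = -1, so (2/11)^3 = -1.
Reached (1/11) = 1. Collecting the sign flips along the way, the symbol is -1.

-1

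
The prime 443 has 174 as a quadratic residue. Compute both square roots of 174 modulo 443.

Since 443 ≡ 3 (mod 4), a square root of 174 is 174^((443+1)/4) = 174^111 mod 443.
Repeated squaring: 174^2≡152, 174^4≡68, 174^8≡194, 174^16≡424, 174^32≡361, 174^64≡79 (mod 443).
174^111 = 174^(64+32+8+4+2+1) ≡ 244 (mod 443).
Check: 244² = 59536 ≡ 174 (mod 443). The two roots are 199 and 244.

199, 244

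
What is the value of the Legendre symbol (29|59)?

1

Reciprocity: 29 ≡ 1 and 59 ≡ 3 (mod 4), so (29/59) = +(59/29).
Reduce top mod 29: now compute (1/29).
Reached (1/29) = 1. Collecting the sign flips along the way, the symbol is +1.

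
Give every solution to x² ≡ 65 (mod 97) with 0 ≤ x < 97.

29, 68

97 ≡ 1 (mod 4), so we find a root by search.
Trying successive values, 29² = 841 ≡ 65 (mod 97). The other root is 97 − 29 = 68.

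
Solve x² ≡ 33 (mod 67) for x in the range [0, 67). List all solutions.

Since 67 ≡ 3 (mod 4), a square root of 33 is 33^((67+1)/4) = 33^17 mod 67.
Repeated squaring: 33^2≡17, 33^4≡21, 33^8≡39, 33^16≡47 (mod 67).
33^17 = 33^(16+1) ≡ 10 (mod 67).
Check: 10² = 100 ≡ 33 (mod 67). The two roots are 10 and 57.

10, 57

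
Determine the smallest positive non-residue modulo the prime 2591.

7

(2/2591) = +1, so 2 is a residue.
(3/2591) = +1, so 3 is a residue.
(4/2591) = +1, so 4 is a residue.
(5/2591) = +1, so 5 is a residue.
(6/2591) = +1, so 6 is a residue.
(7/2591) = −1, so 7 is the smallest positive non-residue mod 2591.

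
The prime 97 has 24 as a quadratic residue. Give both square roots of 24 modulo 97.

11, 86

97 ≡ 1 (mod 4), so we find a root by search.
Trying successive values, 11² = 121 ≡ 24 (mod 97). The other root is 97 − 11 = 86.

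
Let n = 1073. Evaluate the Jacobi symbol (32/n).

Pull out 2^5: since 1073 ≡ 1 (mod 8), (2/1073) = +1, so (2/1073)^5 = +1.
Reached (1/1073) = 1. Collecting the sign flips along the way, the symbol is +1.

1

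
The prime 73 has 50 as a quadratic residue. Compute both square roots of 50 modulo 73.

73 ≡ 1 (mod 4), so we find a root by search.
Trying successive values, 14² = 196 ≡ 50 (mod 73). The other root is 73 − 14 = 59.

14, 59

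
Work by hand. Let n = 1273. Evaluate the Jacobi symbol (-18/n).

1

First reduce: -18 ≡ 1255 (mod 1273).
Reciprocity: 1255 ≡ 3 and 1273 ≡ 1 (mod 4), so (1255/1273) = +(1273/1255).
Reduce top mod 1255: now compute (18/1255).
Pull out 2: since 1255 ≡ 7 (mod 8), (2/1255) = +1.
Reciprocity: 9 ≡ 1 and 1255 ≡ 3 (mod 4), so (9/1255) = +(1255/9).
Reduce top mod 9: now compute (4/9).
Pull out 2^2: since 9 ≡ 1 (mod 8), (2/9) = +1, so (2/9)^2 = +1.
Reached (1/9) = 1. Collecting the sign flips along the way, the symbol is +1.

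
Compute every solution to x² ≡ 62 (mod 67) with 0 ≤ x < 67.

Since 67 ≡ 3 (mod 4), a square root of 62 is 62^((67+1)/4) = 62^17 mod 67.
Repeated squaring: 62^2≡25, 62^4≡22, 62^8≡15, 62^16≡24 (mod 67).
62^17 = 62^(16+1) ≡ 14 (mod 67).
Check: 14² = 196 ≡ 62 (mod 67). The two roots are 14 and 53.

14, 53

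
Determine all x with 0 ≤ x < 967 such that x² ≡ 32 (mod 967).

Since 967 ≡ 3 (mod 4), a square root of 32 is 32^((967+1)/4) = 32^242 mod 967.
Repeated squaring: 32^2≡57, 32^4≡348, 32^8≡229, 32^16≡223, 32^32≡412, 32^64≡519, 32^128≡535 (mod 967).
32^242 = 32^(128+64+32+16+2) ≡ 176 (mod 967).
Check: 176² = 30976 ≡ 32 (mod 967). The two roots are 176 and 791.

176, 791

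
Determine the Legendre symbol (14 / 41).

Pull out 2: since 41 ≡ 1 (mod 8), (2/41) = +1.
Reciprocity: 7 ≡ 3 and 41 ≡ 1 (mod 4), so (7/41) = +(41/7).
Reduce top mod 7: now compute (6/7).
Pull out 2: since 7 ≡ 7 (mod 8), (2/7) = +1.
Reciprocity: 3 ≡ 3 and 7 ≡ 3 (mod 4), so (3/7) = −(7/3).
Reduce top mod 3: now compute (1/3).
Reached (1/3) = 1. Collecting the sign flips along the way, the symbol is -1.

-1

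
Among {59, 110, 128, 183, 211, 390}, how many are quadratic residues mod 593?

5

(59/593) = +1 → QR.
(110/593) = +1 → QR.
(128/593) = +1 → QR.
(183/593) = +1 → QR.
(211/593) = +1 → QR.
(390/593) = -1 → non-residue.
Total quadratic residues among the 6: 5.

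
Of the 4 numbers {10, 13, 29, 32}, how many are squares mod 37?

1

(10/37) = +1 → QR.
(13/37) = -1 → non-residue.
(29/37) = -1 → non-residue.
(32/37) = -1 → non-residue.
Total quadratic residues among the 4: 1.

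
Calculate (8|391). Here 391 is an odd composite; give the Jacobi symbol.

Pull out 2^3: since 391 ≡ 7 (mod 8), (2/391) = +1, so (2/391)^3 = +1.
Reached (1/391) = 1. Collecting the sign flips along the way, the symbol is +1.

1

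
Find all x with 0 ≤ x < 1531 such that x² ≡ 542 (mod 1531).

Since 1531 ≡ 3 (mod 4), a square root of 542 is 542^((1531+1)/4) = 542^383 mod 1531.
Repeated squaring: 542^2≡1343, 542^4≡131, 542^8≡320, 542^16≡1354, 542^32≡709, 542^64≡513, 542^128≡1368, 542^256≡542 (mod 1531).
542^383 = 542^(256+64+32+16+8+4+2+1) ≡ 1368 (mod 1531).
Check: 1368² = 1871424 ≡ 542 (mod 1531). The two roots are 163 and 1368.

163, 1368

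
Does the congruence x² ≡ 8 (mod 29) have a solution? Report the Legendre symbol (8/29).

Pull out 2^3: since 29 ≡ 5 (mod 8), (2/29) = -1, so (2/29)^3 = -1.
Reached (1/29) = 1. Collecting the sign flips along the way, the symbol is -1.

-1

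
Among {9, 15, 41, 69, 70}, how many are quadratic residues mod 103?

3

(9/103) = +1 → QR.
(15/103) = +1 → QR.
(41/103) = +1 → QR.
(69/103) = -1 → non-residue.
(70/103) = -1 → non-residue.
Total quadratic residues among the 5: 3.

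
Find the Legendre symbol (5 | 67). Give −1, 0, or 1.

Euler's criterion: (5/67) ≡ 5^33 (mod 67).
5^2 ≡ 25 (mod 67)
5^4 ≡ 22 (mod 67)
5^8 ≡ 15 (mod 67)
5^16 ≡ 24 (mod 67)
5^32 ≡ 40 (mod 67)
5^33 = 5^(32+1) ≡ 66 (mod 67).
Result is 66 ≡ −1, so (5/67) = −1.

-1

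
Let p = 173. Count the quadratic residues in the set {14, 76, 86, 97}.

(14/173) = +1 → QR.
(76/173) = -1 → non-residue.
(86/173) = -1 → non-residue.
(97/173) = -1 → non-residue.
Total quadratic residues among the 4: 1.

1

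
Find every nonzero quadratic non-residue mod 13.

Square k = 1,…,6 (k and 13−k give the same square):
1²=1, 2²=4, 3²=9, 4²≡3, 5²≡12, 6²≡10 (mod 13).
The residues are {1, 3, 4, 9, 10, 12}; the non-residues are the remaining 6 nonzero classes.

2,5,6,7,8,11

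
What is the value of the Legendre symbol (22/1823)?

Pull out 2: since 1823 ≡ 7 (mod 8), (2/1823) = +1.
Reciprocity: 11 ≡ 3 and 1823 ≡ 3 (mod 4), so (11/1823) = −(1823/11).
Reduce top mod 11: now compute (8/11).
Pull out 2^3: since 11 ≡ 3 (mod 8), (2/11) = -1, so (2/11)^3 = -1.
Reached (1/11) = 1. Collecting the sign flips along the way, the symbol is +1.

1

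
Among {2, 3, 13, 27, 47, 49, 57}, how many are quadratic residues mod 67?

2

(2/67) = -1 → non-residue.
(3/67) = -1 → non-residue.
(13/67) = -1 → non-residue.
(27/67) = -1 → non-residue.
(47/67) = +1 → QR.
(49/67) = +1 → QR.
(57/67) = -1 → non-residue.
Total quadratic residues among the 7: 2.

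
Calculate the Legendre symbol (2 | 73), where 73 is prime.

1

Pull out 2: since 73 ≡ 1 (mod 8), (2/73) = +1.
Reached (1/73) = 1. Collecting the sign flips along the way, the symbol is +1.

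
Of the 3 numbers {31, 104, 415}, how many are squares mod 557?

(31/557) = -1 → non-residue.
(104/557) = +1 → QR.
(415/557) = -1 → non-residue.
Total quadratic residues among the 3: 1.

1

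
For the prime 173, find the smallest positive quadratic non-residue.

(2/173) = −1, so 2 is the smallest positive non-residue mod 173.

2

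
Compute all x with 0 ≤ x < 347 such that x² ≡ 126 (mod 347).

57, 290

Since 347 ≡ 3 (mod 4), a square root of 126 is 126^((347+1)/4) = 126^87 mod 347.
Repeated squaring: 126^2≡261, 126^4≡109, 126^8≡83, 126^16≡296, 126^32≡172, 126^64≡89 (mod 347).
126^87 = 126^(64+16+4+2+1) ≡ 290 (mod 347).
Check: 290² = 84100 ≡ 126 (mod 347). The two roots are 57 and 290.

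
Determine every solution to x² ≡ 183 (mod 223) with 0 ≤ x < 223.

Since 223 ≡ 3 (mod 4), a square root of 183 is 183^((223+1)/4) = 183^56 mod 223.
Repeated squaring: 183^2≡39, 183^4≡183, 183^8≡39, 183^16≡183, 183^32≡39 (mod 223).
183^56 = 183^(32+16+8) ≡ 39 (mod 223).
Check: 39² = 1521 ≡ 183 (mod 223). The two roots are 39 and 184.

39, 184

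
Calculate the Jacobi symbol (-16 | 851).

First reduce: -16 ≡ 835 (mod 851).
Reciprocity: 835 ≡ 3 and 851 ≡ 3 (mod 4), so (835/851) = −(851/835).
Reduce top mod 835: now compute (16/835).
Pull out 2^4: since 835 ≡ 3 (mod 8), (2/835) = -1, so (2/835)^4 = +1.
Reached (1/835) = 1. Collecting the sign flips along the way, the symbol is -1.

-1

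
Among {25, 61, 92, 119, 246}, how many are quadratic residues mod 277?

2

(25/277) = +1 → QR.
(61/277) = -1 → non-residue.
(92/277) = +1 → QR.
(119/277) = -1 → non-residue.
(246/277) = -1 → non-residue.
Total quadratic residues among the 5: 2.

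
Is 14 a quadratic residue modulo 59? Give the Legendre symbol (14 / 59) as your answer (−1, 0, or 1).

-1

Euler's criterion: (14/59) ≡ 14^29 (mod 59).
14^2 ≡ 19 (mod 59)
14^4 ≡ 7 (mod 59)
14^8 ≡ 49 (mod 59)
14^16 ≡ 41 (mod 59)
14^29 = 14^(16+8+4+1) ≡ 58 (mod 59).
Result is 58 ≡ −1, so (14/59) = −1.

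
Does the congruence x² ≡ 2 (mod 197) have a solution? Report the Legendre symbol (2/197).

-1

Euler's criterion: (2/197) ≡ 2^98 (mod 197).
2^2 ≡ 4 (mod 197)
2^4 ≡ 16 (mod 197)
2^8 ≡ 59 (mod 197)
2^16 ≡ 132 (mod 197)
2^32 ≡ 88 (mod 197)
2^64 ≡ 61 (mod 197)
2^98 = 2^(64+32+2) ≡ 196 (mod 197).
Result is 196 ≡ −1, so (2/197) = −1.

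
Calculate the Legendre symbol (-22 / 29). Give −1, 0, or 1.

Euler's criterion: (-22/29) ≡ 7^14 (mod 29).
7^2 ≡ 20 (mod 29)
7^4 ≡ 23 (mod 29)
7^8 ≡ 7 (mod 29)
7^14 = 7^(8+4+2) ≡ 1 (mod 29).
Result is 1, so (-22/29) = 1.

1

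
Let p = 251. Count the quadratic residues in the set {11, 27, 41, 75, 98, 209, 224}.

(11/251) = -1 → non-residue.
(27/251) = +1 → QR.
(41/251) = +1 → QR.
(75/251) = +1 → QR.
(98/251) = -1 → non-residue.
(209/251) = +1 → QR.
(224/251) = -1 → non-residue.
Total quadratic residues among the 7: 4.

4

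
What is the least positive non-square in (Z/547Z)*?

(2/547) = −1, so 2 is the smallest positive non-residue mod 547.

2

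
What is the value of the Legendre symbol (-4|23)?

-1

First reduce: -4 ≡ 19 (mod 23).
Reciprocity: 19 ≡ 3 and 23 ≡ 3 (mod 4), so (19/23) = −(23/19).
Reduce top mod 19: now compute (4/19).
Pull out 2^2: since 19 ≡ 3 (mod 8), (2/19) = -1, so (2/19)^2 = +1.
Reached (1/19) = 1. Collecting the sign flips along the way, the symbol is -1.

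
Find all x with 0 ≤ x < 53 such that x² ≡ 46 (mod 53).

53 ≡ 1 (mod 4), so we find a root by search.
Trying successive values, 24² = 576 ≡ 46 (mod 53). The other root is 53 − 24 = 29.

24, 29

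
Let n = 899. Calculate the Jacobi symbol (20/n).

1

Pull out 2^2: since 899 ≡ 3 (mod 8), (2/899) = -1, so (2/899)^2 = +1.
Reciprocity: 5 ≡ 1 and 899 ≡ 3 (mod 4), so (5/899) = +(899/5).
Reduce top mod 5: now compute (4/5).
Pull out 2^2: since 5 ≡ 5 (mod 8), (2/5) = -1, so (2/5)^2 = +1.
Reached (1/5) = 1. Collecting the sign flips along the way, the symbol is +1.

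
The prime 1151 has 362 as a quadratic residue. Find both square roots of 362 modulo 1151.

Since 1151 ≡ 3 (mod 4), a square root of 362 is 362^((1151+1)/4) = 362^288 mod 1151.
Repeated squaring: 362^2≡981, 362^4≡125, 362^8≡662, 362^16≡864, 362^32≡648, 362^64≡940, 362^128≡783, 362^256≡757 (mod 1151).
362^288 = 362^(256+32) ≡ 210 (mod 1151).
Check: 210² = 44100 ≡ 362 (mod 1151). The two roots are 210 and 941.

210, 941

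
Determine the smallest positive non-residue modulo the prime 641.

3

(2/641) = +1, so 2 is a residue.
(3/641) = −1, so 3 is the smallest positive non-residue mod 641.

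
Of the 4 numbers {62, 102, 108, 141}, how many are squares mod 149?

1

(62/149) = -1 → non-residue.
(102/149) = +1 → QR.
(108/149) = -1 → non-residue.
(141/149) = -1 → non-residue.
Total quadratic residues among the 4: 1.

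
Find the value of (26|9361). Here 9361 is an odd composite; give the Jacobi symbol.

1

Pull out 2: since 9361 ≡ 1 (mod 8), (2/9361) = +1.
Reciprocity: 13 ≡ 1 and 9361 ≡ 1 (mod 4), so (13/9361) = +(9361/13).
Reduce top mod 13: now compute (1/13).
Reached (1/13) = 1. Collecting the sign flips along the way, the symbol is +1.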